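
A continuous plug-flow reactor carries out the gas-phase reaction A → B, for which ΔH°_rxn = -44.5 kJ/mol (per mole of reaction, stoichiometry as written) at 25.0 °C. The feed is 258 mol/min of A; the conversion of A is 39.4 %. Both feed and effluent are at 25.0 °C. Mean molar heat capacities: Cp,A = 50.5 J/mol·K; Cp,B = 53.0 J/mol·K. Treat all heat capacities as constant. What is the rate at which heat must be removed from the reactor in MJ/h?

Extent of reaction ξ = 0.394 × 258 = 101.65 mol/min
Reaction term: ξ·ΔH°_rxn = 101.65 × -44.5 = -4523.5 kJ/min
Q = ΔH = -4523.5 kJ/min = -75.392 kW
Heat removed = 271.41 MJ/h

Q_out = 271 MJ/h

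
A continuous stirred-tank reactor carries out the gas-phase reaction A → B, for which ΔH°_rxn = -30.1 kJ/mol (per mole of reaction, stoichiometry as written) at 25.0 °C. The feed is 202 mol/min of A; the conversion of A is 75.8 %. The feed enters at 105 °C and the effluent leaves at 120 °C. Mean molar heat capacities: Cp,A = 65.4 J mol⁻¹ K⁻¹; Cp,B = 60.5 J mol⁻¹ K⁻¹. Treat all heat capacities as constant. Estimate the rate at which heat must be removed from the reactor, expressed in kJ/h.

Extent of reaction ξ = 0.758 × 202 = 153.12 mol/min
Reaction term: ξ·ΔH°_rxn = 153.12 × -30.1 = -4608.8 kJ/min
Sensible, feed 105→25 °C: -1056.9 kJ/min
Outlet flows (mol/min): A 48.884, B 153.12
Sensible, products 25→120 °C: 1183.8 kJ/min
Q = ΔH = -4481.9 kJ/min = -74.698 kW
Heat removed = 268910 kJ/h

Q_out = 269000 kJ/h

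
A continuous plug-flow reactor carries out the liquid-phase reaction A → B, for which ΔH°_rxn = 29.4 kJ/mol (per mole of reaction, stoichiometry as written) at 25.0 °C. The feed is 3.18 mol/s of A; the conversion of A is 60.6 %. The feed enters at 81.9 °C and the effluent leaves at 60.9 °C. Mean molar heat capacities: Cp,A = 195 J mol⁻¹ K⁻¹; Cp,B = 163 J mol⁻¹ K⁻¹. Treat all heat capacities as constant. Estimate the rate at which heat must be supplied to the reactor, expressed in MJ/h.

Extent of reaction ξ = 0.606 × 3.18 = 1.9271 mol/s
Reaction term: ξ·ΔH°_rxn = 1.9271 × 29.4 = 56.656 kJ/s
Sensible, feed 81.9→25 °C: -35.284 kJ/s
Outlet flows (mol/s): A 1.2529, B 1.9271
Sensible, products 25→60.9 °C: 20.048 kJ/s
Q = ΔH = 41.42 kJ/s = 41.42 kW
Heat supplied = 149.11 MJ/h

Q_in = 149 MJ/h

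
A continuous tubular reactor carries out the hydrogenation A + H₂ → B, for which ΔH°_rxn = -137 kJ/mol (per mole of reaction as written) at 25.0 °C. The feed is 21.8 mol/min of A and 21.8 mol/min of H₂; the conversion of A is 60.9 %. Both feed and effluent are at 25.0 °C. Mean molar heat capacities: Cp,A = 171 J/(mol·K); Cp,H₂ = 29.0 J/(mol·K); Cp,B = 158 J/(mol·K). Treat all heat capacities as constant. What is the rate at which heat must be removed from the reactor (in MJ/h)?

Q_out = 109 MJ/h

Extent of reaction ξ = 0.609 × 21.8 = 13.276 mol/min
Reaction term: ξ·ΔH°_rxn = 13.276 × -137 = -1818.8 kJ/min
Q = ΔH = -1818.8 kJ/min = -30.314 kW
Heat removed = 109.13 MJ/h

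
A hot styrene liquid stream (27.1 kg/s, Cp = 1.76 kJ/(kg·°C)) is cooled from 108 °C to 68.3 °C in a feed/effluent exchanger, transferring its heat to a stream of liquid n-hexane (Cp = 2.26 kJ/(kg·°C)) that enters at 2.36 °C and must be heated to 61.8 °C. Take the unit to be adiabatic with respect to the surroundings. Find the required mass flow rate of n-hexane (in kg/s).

ṁ_c = 14.1 kg/s

Heat released by hot stream: Q = 27.1 × 1.76 × (108 − 68.3) = 1893.5 kJ/s
Energy balance on cold side (adiabatic exchanger): Q = ṁ_c·Cp_c·(T_c,out − T_c,in)
ṁ_c = 1893.5 / [2.26 × (61.8 − 2.36)] = 14.096 kg/s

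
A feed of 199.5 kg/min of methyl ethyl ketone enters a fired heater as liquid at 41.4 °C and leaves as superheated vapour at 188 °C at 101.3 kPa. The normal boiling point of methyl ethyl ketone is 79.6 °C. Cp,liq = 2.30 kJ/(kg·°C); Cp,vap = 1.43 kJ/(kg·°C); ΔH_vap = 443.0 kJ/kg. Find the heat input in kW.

liquid 41.4→79.6 °C: 87.86 kJ/kg
vaporisation at 79.6 °C: 443 kJ/kg
vapour 79.6→188 °C: 155.01 kJ/kg
Δh = 87.86 + 443 + 155.01 = 685.87 kJ/kg
Q = ṁ·Δh = 199.5 kg/min × 685.87 kJ/kg = 136830 kJ/min
|Q| = 2280.5 kW

Q = 2280 kW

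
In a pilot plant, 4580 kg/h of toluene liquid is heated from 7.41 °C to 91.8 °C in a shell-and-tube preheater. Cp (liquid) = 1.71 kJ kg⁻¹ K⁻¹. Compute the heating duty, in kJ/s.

Q = 184 kJ/s

Q = ṁ·Cp·ΔT = 4580 × 1.71 × (91.8 − 7.41) = 660930 kJ/h
Converting: 660930 / 3600 s = 183.59 kW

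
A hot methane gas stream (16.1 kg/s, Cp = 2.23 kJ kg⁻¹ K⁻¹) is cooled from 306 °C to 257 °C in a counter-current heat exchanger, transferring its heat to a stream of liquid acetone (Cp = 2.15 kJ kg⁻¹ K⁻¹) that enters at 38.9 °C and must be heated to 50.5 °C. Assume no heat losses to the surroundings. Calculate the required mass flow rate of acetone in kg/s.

ṁ_c = 70.5 kg/s

Heat released by hot stream: Q = 16.1 × 2.23 × (306 − 257) = 1759.2 kJ/s
Energy balance on cold side (adiabatic exchanger): Q = ṁ_c·Cp_c·(T_c,out − T_c,in)
ṁ_c = 1759.2 / [2.15 × (50.5 − 38.9)] = 70.539 kg/s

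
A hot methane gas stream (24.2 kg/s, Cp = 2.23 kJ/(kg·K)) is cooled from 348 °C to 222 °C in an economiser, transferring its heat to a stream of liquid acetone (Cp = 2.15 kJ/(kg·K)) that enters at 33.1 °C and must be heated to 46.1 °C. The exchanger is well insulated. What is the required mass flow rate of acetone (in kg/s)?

ṁ_c = 243 kg/s

Heat released by hot stream: Q = 24.2 × 2.23 × (348 − 222) = 6799.7 kJ/s
Energy balance on cold side (adiabatic exchanger): Q = ṁ_c·Cp_c·(T_c,out − T_c,in)
ṁ_c = 6799.7 / [2.15 × (46.1 − 33.1)] = 243.28 kg/s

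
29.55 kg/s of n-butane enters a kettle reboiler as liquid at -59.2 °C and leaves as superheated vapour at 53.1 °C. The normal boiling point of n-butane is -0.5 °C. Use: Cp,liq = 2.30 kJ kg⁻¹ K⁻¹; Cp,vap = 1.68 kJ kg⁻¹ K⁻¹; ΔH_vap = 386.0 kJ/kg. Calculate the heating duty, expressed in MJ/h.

Q = 65000 MJ/h

liquid -59.2→-0.5 °C: 135.01 kJ/kg
vaporisation at -0.5 °C: 386 kJ/kg
vapour -0.5→53.1 °C: 90.048 kJ/kg
Δh = 135.01 + 386 + 90.048 = 611.06 kJ/kg
Q = ṁ·Δh = 29.55 kg/s × 611.06 kJ/kg = 18057 kJ/s
|Q| = 18057 kW = 65004 MJ/h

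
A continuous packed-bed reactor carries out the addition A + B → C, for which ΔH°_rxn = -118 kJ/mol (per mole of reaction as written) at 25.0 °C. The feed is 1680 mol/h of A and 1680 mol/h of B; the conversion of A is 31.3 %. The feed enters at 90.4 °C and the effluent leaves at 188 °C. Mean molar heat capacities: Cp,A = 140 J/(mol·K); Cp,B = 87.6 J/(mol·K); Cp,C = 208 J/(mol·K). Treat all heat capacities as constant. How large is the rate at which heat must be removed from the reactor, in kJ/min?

Q_out = 440 kJ/min

Extent of reaction ξ = 0.313 × 1680 = 525.84 mol/h
Reaction term: ξ·ΔH°_rxn = 525.84 × -118 = -62049 kJ/h
Sensible, feed 90.4→25 °C: -25007 kJ/h
Outlet flows (mol/h): A 1154.2, B 1154.2, C 525.84
Sensible, products 25→188 °C: 60646 kJ/h
Q = ΔH = -26410 kJ/h = -7.3361 kW
Heat removed = 440.17 kJ/min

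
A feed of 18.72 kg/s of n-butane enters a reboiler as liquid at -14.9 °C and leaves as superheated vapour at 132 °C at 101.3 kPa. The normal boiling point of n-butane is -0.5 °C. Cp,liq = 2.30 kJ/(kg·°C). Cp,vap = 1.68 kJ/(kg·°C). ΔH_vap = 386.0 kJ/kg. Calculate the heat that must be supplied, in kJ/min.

liquid -14.9→-0.5 °C: 33.12 kJ/kg
vaporisation at -0.5 °C: 386 kJ/kg
vapour -0.5→132 °C: 222.6 kJ/kg
Δh = 33.12 + 386 + 222.6 = 641.72 kJ/kg
Q = ṁ·Δh = 18.72 kg/s × 641.72 kJ/kg = 12013 kJ/s
|Q| = 12013 kW = 720780 kJ/min

Q = 721000 kJ/min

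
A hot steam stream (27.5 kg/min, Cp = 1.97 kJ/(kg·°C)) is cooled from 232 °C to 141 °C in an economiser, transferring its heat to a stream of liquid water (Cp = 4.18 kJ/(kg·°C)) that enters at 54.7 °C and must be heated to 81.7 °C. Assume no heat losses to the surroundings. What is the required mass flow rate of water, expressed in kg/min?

ṁ_c = 43.7 kg/min

Heat released by hot stream: Q = 27.5 × 1.97 × (232 − 141) = 4929.9 kJ/min
Energy balance on cold side (adiabatic exchanger): Q = ṁ_c·Cp_c·(T_c,out − T_c,in)
ṁ_c = 4929.9 / [4.18 × (81.7 − 54.7)] = 43.682 kg/min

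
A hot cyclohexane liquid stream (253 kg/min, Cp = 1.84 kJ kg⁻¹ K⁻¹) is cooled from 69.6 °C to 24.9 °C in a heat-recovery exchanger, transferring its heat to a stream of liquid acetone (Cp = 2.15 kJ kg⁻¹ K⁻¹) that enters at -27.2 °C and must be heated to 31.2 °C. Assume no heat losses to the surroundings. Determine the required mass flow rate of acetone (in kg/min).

Heat released by hot stream: Q = 253 × 1.84 × (69.6 − 24.9) = 20809 kJ/min
Energy balance on cold side (adiabatic exchanger): Q = ṁ_c·Cp_c·(T_c,out − T_c,in)
ṁ_c = 20809 / [2.15 × (31.2 − -27.2)] = 165.73 kg/min

ṁ_c = 166 kg/min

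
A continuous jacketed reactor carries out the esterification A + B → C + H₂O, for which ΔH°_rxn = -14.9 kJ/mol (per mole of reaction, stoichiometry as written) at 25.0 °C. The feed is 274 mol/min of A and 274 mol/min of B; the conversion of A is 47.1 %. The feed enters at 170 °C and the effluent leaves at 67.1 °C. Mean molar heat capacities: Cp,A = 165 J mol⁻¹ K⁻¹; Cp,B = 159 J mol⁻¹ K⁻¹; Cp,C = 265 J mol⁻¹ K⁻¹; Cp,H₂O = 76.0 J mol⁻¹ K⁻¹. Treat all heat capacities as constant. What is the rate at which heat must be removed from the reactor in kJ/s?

Extent of reaction ξ = 0.471 × 274 = 129.05 mol/min
Reaction term: ξ·ΔH°_rxn = 129.05 × -14.9 = -1922.9 kJ/min
Sensible, feed 170→25 °C: -12873 kJ/min
Outlet flows (mol/min): A 144.95, B 144.95, C 129.05, H₂O 129.05
Sensible, products 25→67.1 °C: 3829.8 kJ/min
Q = ΔH = -10966 kJ/min = -182.76 kW
Heat removed = 182.76 kJ/s

Q_out = 183 kJ/s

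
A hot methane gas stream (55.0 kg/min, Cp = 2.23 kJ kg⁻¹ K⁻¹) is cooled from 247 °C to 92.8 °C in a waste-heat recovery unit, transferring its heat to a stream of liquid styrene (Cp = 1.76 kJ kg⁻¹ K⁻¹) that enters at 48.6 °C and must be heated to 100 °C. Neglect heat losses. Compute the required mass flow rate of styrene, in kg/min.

ṁ_c = 209 kg/min

Heat released by hot stream: Q = 55.0 × 2.23 × (247 − 92.8) = 18913 kJ/min
Energy balance on cold side (adiabatic exchanger): Q = ṁ_c·Cp_c·(T_c,out − T_c,in)
ṁ_c = 18913 / [1.76 × (100 − 48.6)] = 209.06 kg/min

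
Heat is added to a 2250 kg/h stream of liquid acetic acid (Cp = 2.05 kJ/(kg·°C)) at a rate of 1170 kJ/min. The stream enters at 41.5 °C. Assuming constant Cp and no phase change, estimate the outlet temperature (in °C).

T_out = 56.7 °C

Q = 1170 kJ/min = 70200 kJ/h
ΔT = Q/(ṁ·Cp) = 70200/(2250×2.05) = 15.22 K
T_out = 41.5 + 15.22 = 56.72 °C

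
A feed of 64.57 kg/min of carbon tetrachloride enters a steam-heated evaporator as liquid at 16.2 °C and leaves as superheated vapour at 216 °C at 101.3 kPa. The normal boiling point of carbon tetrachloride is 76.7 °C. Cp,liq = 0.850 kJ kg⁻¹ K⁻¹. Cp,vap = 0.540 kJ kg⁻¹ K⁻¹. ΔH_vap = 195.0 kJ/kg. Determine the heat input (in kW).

liquid 16.2→76.7 °C: 51.425 kJ/kg
vaporisation at 76.7 °C: 195 kJ/kg
vapour 76.7→216 °C: 75.222 kJ/kg
Δh = 51.425 + 195 + 75.222 = 321.65 kJ/kg
Q = ṁ·Δh = 64.57 kg/min × 321.65 kJ/kg = 20769 kJ/min
|Q| = 346.15 kW

Q = 346 kW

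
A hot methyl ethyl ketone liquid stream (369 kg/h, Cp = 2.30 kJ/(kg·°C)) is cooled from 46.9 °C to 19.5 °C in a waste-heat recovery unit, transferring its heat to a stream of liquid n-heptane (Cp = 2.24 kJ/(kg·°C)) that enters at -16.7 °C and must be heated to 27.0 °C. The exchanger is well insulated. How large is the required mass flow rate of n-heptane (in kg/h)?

Heat released by hot stream: Q = 369 × 2.30 × (46.9 − 19.5) = 23254 kJ/h
Energy balance on cold side (adiabatic exchanger): Q = ṁ_c·Cp_c·(T_c,out − T_c,in)
ṁ_c = 23254 / [2.24 × (27.0 − -16.7)] = 237.56 kg/h

ṁ_c = 238 kg/h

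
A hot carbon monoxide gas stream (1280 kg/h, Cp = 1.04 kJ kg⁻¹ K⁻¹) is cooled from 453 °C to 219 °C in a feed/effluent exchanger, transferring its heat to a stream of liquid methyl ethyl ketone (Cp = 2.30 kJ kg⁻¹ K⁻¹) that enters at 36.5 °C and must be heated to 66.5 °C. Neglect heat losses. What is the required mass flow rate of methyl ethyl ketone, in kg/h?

Heat released by hot stream: Q = 1280 × 1.04 × (453 − 219) = 311500 kJ/h
Energy balance on cold side (adiabatic exchanger): Q = ṁ_c·Cp_c·(T_c,out − T_c,in)
ṁ_c = 311500 / [2.30 × (66.5 − 36.5)] = 4514.5 kg/h

ṁ_c = 4510 kg/h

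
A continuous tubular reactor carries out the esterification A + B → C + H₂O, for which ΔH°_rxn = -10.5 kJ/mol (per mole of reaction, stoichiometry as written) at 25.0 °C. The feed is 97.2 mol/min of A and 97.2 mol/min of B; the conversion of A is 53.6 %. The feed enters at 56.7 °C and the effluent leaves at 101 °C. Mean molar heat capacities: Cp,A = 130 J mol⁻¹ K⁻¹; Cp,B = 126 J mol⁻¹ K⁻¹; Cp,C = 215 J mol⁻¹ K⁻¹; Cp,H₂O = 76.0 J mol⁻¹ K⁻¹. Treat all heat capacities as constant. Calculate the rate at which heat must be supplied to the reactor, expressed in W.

Extent of reaction ξ = 0.536 × 97.2 = 52.099 mol/min
Reaction term: ξ·ΔH°_rxn = 52.099 × -10.5 = -547.04 kJ/min
Sensible, feed 56.7→25 °C: -788.8 kJ/min
Outlet flows (mol/min): A 45.101, B 45.101, C 52.099, H₂O 52.099
Sensible, products 25→101 °C: 2029.7 kJ/min
Q = ΔH = 693.87 kJ/min = 11.564 kW
Heat supplied = 11564 W

Q_in = 11600 W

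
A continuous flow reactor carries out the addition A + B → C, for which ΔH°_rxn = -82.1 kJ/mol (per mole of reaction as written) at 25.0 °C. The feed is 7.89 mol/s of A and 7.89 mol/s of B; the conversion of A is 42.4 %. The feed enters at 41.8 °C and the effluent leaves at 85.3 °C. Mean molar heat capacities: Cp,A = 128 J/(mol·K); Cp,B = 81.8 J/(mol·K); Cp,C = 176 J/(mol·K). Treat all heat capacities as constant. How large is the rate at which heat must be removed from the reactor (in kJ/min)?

Extent of reaction ξ = 0.424 × 7.89 = 3.3454 mol/s
Reaction term: ξ·ΔH°_rxn = 3.3454 × -82.1 = -274.65 kJ/s
Sensible, feed 41.8→25 °C: -27.809 kJ/s
Outlet flows (mol/s): A 4.5446, B 4.5446, C 3.3454
Sensible, products 25→85.3 °C: 92.998 kJ/s
Q = ΔH = -209.47 kJ/s = -209.47 kW
Heat removed = 12568 kJ/min

Q_out = 12600 kJ/min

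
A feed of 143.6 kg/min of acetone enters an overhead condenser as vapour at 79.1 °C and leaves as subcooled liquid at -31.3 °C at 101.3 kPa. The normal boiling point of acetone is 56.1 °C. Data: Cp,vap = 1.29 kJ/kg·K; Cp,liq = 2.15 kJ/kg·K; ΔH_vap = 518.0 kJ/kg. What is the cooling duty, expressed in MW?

Q_c = 1.76 MW

vapour 79.1→56.1 °C: -29.67 kJ/kg
condensation at 56.1 °C: -518 kJ/kg
liquid 56.1→-31.3 °C: -187.91 kJ/kg
Δh = -29.67 + -518 + -187.91 = -735.58 kJ/kg
Q = ṁ·Δh = 143.6 kg/min × -735.58 kJ/kg = -105630 kJ/min
|Q| = 1760.5 kW = 1.7605 MW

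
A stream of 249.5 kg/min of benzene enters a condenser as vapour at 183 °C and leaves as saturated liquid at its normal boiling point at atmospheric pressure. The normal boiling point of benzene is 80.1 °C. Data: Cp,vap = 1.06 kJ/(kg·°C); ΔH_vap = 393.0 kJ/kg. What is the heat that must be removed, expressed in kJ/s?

vapour 183→80.1 °C: -109.07 kJ/kg
condensation at 80.1 °C: -393 kJ/kg
Δh = -109.07 + -393 = -502.07 kJ/kg
Q = ṁ·Δh = 249.5 kg/min × -502.07 kJ/kg = -125270 kJ/min
|Q| = 2087.8 kW

Q_c = 2090 kJ/s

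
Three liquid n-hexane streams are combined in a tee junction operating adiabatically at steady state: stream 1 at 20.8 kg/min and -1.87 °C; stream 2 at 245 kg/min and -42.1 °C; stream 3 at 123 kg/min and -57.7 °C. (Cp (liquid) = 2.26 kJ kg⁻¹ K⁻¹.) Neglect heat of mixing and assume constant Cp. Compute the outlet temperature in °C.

T_out = -44.9 °C

No heat crosses the boundary, so H_out = H_in.
T_out = Σ ṁᵢCp,ᵢTᵢ / Σ ṁᵢCp,ᵢ
      = -39438 / 878.69 = -44.883 °C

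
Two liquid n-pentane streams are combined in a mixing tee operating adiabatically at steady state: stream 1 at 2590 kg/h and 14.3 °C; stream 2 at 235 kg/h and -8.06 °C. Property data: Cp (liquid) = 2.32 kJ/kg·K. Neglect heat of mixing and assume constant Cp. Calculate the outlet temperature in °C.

T_out = 12.4 °C

Energy balance with Q = 0: Σ ṁᵢCp,ᵢ(T_out − Tᵢ) = 0
T_out = Σ ṁᵢCp,ᵢTᵢ / Σ ṁᵢCp,ᵢ
      = 81532 / 6554 = 12.44 °C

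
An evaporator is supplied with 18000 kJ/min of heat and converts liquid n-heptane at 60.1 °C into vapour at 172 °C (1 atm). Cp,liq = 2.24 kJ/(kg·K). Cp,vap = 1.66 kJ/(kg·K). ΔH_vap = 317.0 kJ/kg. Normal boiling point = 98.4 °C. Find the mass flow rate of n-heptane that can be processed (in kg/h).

ṁ = 2060 kg/h

Δh = 2.24×(98.4−60.1) + 317.0 + 1.66×(172−98.4) = 524.97 kJ/kg
Q = 18000 kJ/min = 300 kJ/s = 1.08e+06 kJ/h
ṁ = Q/Δh = 1.08e+06 / 524.97 = 2057.3 kg/h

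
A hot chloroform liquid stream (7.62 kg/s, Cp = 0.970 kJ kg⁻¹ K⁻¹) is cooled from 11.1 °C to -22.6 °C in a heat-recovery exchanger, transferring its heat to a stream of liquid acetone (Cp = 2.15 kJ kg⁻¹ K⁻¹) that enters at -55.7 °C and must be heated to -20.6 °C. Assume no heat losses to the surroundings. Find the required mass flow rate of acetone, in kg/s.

Heat released by hot stream: Q = 7.62 × 0.970 × (11.1 − -22.6) = 249.09 kJ/s
Energy balance on cold side (adiabatic exchanger): Q = ṁ_c·Cp_c·(T_c,out − T_c,in)
ṁ_c = 249.09 / [2.15 × (-20.6 − -55.7)] = 3.3007 kg/s

ṁ_c = 3.30 kg/s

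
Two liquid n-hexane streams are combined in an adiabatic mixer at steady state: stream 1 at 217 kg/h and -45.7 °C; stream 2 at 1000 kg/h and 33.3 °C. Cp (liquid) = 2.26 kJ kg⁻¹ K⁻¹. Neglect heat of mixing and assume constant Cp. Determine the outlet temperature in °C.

Adiabatic, steady state ⇒ Σ ṁᵢCp,ᵢ(T_out − Tᵢ) = 0
Σ ṁᵢCp,ᵢTᵢ = 217×2.26×-45.7 + 1000×2.26×33.3 = 52846
Σ ṁᵢCp,ᵢ = 217×2.26 + 1000×2.26 = 2750.4
T_out = 52846 / 2750.4 = 19.214 °C

T_out = 19.2 °C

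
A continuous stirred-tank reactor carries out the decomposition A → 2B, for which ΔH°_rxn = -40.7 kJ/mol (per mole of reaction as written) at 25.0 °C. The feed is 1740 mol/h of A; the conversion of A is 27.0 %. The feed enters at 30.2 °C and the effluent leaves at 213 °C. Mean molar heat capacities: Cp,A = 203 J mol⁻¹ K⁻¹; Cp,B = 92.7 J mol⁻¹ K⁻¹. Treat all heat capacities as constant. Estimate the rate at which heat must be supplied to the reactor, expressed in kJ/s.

Extent of reaction ξ = 0.270 × 1740 = 469.8 mol/h
Reaction term: ξ·ΔH°_rxn = 469.8 × -40.7 = -19121 kJ/h
Sensible, feed 30.2→25 °C: -1836.7 kJ/h
Outlet flows (mol/h): A 1270.2, B 939.6
Sensible, products 25→213 °C: 64851 kJ/h
Q = ΔH = 43893 kJ/h = 12.193 kW
Heat supplied = 12.193 kJ/s

Q_in = 12.2 kJ/s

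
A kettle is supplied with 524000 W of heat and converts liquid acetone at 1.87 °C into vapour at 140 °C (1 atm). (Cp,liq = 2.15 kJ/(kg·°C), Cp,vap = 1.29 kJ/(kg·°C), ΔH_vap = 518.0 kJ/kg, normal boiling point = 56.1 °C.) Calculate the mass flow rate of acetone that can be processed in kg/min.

Δh = 2.15×(56.1−1.87) + 518.0 + 1.29×(140−56.1) = 742.83 kJ/kg
Q = 524000 W = 524 kJ/s = 31440 kJ/min
ṁ = Q/Δh = 31440 / 742.83 = 42.325 kg/min

ṁ = 42.3 kg/min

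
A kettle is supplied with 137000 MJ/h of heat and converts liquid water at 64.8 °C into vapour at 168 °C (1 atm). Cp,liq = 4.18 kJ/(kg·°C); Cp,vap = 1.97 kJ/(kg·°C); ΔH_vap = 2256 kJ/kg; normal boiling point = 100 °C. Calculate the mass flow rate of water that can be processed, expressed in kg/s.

Δh = 4.18×(100−64.8) + 2256 + 1.97×(168−100) = 2537.1 kJ/kg
Q = 137000 MJ/h = 38056 kJ/s = 38056 kJ/s
ṁ = Q/Δh = 38056 / 2537.1 = 15 kg/s

ṁ = 15.0 kg/s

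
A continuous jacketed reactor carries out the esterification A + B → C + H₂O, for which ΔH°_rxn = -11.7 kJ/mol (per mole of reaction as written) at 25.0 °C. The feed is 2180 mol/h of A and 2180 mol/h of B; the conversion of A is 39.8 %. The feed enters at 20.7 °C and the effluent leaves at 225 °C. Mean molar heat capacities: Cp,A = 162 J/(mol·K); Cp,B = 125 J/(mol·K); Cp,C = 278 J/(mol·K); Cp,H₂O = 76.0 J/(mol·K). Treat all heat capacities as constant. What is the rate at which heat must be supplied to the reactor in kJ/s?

Extent of reaction ξ = 0.398 × 2180 = 867.64 mol/h
Reaction term: ξ·ΔH°_rxn = 867.64 × -11.7 = -10151 kJ/h
Sensible, feed 20.7→25 °C: 2690.3 kJ/h
Outlet flows (mol/h): A 1312.4, B 1312.4, C 867.64, H₂O 867.64
Sensible, products 25→225 °C: 136760 kJ/h
Q = ΔH = 129300 kJ/h = 35.916 kW
Heat supplied = 35.916 kJ/s

Q_in = 35.9 kJ/s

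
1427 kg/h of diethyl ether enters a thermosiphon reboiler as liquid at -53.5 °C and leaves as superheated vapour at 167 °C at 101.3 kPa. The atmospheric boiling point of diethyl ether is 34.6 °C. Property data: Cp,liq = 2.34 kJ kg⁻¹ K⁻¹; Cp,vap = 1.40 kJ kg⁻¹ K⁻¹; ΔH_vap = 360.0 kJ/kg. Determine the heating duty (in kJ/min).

Q = 17900 kJ/min

liquid -53.5→34.6 °C: 206.15 kJ/kg
vaporisation at 34.6 °C: 360 kJ/kg
vapour 34.6→167 °C: 185.36 kJ/kg
Δh = 206.15 + 360 + 185.36 = 751.51 kJ/kg
Q = ṁ·Δh = 1427 kg/h × 751.51 kJ/kg = 1.0724e+06 kJ/h
|Q| = 297.89 kW = 17874 kJ/min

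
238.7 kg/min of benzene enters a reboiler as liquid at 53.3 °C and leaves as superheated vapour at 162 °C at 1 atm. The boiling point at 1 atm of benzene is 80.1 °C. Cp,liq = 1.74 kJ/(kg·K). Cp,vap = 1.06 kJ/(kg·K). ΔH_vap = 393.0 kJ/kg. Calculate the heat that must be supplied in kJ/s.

liquid 53.3→80.1 °C: 46.632 kJ/kg
vaporisation at 80.1 °C: 393 kJ/kg
vapour 80.1→162 °C: 86.814 kJ/kg
Δh = 46.632 + 393 + 86.814 = 526.45 kJ/kg
Q = ṁ·Δh = 238.7 kg/min × 526.45 kJ/kg = 125660 kJ/min
|Q| = 2094.4 kW

Q = 2090 kJ/s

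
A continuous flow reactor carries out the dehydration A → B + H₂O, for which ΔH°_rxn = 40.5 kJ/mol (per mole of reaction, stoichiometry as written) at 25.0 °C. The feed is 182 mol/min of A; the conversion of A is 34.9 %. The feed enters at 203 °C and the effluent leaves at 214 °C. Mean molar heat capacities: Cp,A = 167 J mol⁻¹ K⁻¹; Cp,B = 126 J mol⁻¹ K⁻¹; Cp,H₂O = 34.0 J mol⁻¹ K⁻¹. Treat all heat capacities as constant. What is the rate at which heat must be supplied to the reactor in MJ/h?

Extent of reaction ξ = 0.349 × 182 = 63.518 mol/min
Reaction term: ξ·ΔH°_rxn = 63.518 × 40.5 = 2572.5 kJ/min
Sensible, feed 203→25 °C: -5410.1 kJ/min
Outlet flows (mol/min): A 118.48, B 63.518, H₂O 63.518
Sensible, products 25→214 °C: 5660.4 kJ/min
Q = ΔH = 2822.8 kJ/min = 47.046 kW
Heat supplied = 169.37 MJ/h

Q_in = 169 MJ/h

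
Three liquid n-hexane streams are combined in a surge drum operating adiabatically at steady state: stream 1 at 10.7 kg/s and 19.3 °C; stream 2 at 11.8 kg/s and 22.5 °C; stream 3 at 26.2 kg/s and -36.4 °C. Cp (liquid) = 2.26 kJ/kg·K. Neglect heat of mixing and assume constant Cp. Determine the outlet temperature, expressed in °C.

T_out = -9.89 °C

Energy balance with Q = 0: Σ ṁᵢCp,ᵢ(T_out − Tᵢ) = 0
T_out = Σ ṁᵢCp,ᵢTᵢ / Σ ṁᵢCp,ᵢ
      = -1088.6 / 110.06 = -9.8906 °C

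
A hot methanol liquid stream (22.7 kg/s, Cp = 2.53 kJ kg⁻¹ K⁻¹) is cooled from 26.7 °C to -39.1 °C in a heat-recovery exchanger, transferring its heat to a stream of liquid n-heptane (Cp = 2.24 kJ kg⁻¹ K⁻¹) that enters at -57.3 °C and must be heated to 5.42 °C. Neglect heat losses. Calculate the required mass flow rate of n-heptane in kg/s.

ṁ_c = 26.9 kg/s

Heat released by hot stream: Q = 22.7 × 2.53 × (26.7 − -39.1) = 3779 kJ/s
Energy balance on cold side (adiabatic exchanger): Q = ṁ_c·Cp_c·(T_c,out − T_c,in)
ṁ_c = 3779 / [2.24 × (5.42 − -57.3)] = 26.898 kg/s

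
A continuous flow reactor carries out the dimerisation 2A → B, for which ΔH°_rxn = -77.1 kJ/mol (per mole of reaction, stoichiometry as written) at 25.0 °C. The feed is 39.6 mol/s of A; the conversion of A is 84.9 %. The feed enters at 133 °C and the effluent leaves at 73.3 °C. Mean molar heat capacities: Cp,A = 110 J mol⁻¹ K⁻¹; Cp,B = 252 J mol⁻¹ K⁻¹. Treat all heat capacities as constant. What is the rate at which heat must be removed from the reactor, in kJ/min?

Extent of reaction ξ = 0.849 × 39.6 / 2 = 16.81 mol/s
Reaction term: ξ·ΔH°_rxn = 16.81 × -77.1 = -1296.1 kJ/s
Sensible, feed 133→25 °C: -470.45 kJ/s
Outlet flows (mol/s): A 5.9796, B 16.81
Sensible, products 25→73.3 °C: 236.38 kJ/s
Q = ΔH = -1530.1 kJ/s = -1530.1 kW
Heat removed = 91808 kJ/min

Q_out = 91800 kJ/min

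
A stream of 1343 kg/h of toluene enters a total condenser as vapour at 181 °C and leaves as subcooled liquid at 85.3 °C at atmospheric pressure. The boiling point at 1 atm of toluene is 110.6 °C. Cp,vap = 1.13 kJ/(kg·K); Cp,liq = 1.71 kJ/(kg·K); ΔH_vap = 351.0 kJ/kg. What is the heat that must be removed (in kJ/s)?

Q_c = 177 kJ/s

vapour 181→110.6 °C: -79.552 kJ/kg
condensation at 110.6 °C: -351 kJ/kg
liquid 110.6→85.3 °C: -43.263 kJ/kg
Δh = -79.552 + -351 + -43.263 = -473.81 kJ/kg
Q = ṁ·Δh = 1343 kg/h × -473.81 kJ/kg = -636330 kJ/h
|Q| = 176.76 kW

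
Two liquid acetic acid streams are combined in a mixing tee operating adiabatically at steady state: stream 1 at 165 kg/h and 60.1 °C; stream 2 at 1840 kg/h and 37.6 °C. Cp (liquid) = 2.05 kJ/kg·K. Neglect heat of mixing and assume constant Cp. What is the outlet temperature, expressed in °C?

T_out = 39.5 °C

Adiabatic, steady state ⇒ Σ ṁᵢCp,ᵢ(T_out − Tᵢ) = 0
T_out = Σ ṁᵢCp,ᵢTᵢ / Σ ṁᵢCp,ᵢ
      = 162160 / 4110.2 = 39.452 °C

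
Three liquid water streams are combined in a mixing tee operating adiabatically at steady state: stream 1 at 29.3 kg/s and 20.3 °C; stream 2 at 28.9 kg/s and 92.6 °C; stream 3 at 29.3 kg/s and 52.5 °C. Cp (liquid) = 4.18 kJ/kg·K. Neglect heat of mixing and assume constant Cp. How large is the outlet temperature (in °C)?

No heat crosses the boundary, so H_out = H_in.
T_out = Σ ṁᵢCp,ᵢTᵢ / Σ ṁᵢCp,ᵢ
      = 20102 / 365.75 = 54.962 °C

T_out = 55.0 °C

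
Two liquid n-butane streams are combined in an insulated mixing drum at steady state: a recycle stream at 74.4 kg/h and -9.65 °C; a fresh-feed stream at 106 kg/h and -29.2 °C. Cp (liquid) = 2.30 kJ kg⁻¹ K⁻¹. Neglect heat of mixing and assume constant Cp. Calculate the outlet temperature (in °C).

No heat crosses the boundary, so H_out = H_in.
T_out = Σ ṁᵢCp,ᵢTᵢ / Σ ṁᵢCp,ᵢ
      = -8770.3 / 414.92 = -21.137 °C

T_out = -21.1 °C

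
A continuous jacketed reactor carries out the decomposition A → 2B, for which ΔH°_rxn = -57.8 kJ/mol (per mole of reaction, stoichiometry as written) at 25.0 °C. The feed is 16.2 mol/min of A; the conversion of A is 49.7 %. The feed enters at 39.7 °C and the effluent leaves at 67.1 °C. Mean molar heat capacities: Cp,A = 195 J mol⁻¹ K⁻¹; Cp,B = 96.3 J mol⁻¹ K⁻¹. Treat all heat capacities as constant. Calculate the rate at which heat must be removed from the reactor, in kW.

Extent of reaction ξ = 0.497 × 16.2 = 8.0514 mol/min
Reaction term: ξ·ΔH°_rxn = 8.0514 × -57.8 = -465.37 kJ/min
Sensible, feed 39.7→25 °C: -46.437 kJ/min
Outlet flows (mol/min): A 8.1486, B 16.103
Sensible, products 25→67.1 °C: 132.18 kJ/min
Q = ΔH = -379.63 kJ/min = -6.3271 kW
Heat removed = 6.3271 kW

Q_out = 6.33 kW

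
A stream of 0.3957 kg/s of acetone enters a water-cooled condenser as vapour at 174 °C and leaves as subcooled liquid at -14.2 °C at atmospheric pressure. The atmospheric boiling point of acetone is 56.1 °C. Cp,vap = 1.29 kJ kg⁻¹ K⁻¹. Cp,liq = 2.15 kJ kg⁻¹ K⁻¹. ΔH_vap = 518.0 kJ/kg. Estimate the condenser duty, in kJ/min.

vapour 174→56.1 °C: -152.09 kJ/kg
condensation at 56.1 °C: -518 kJ/kg
liquid 56.1→-14.2 °C: -151.14 kJ/kg
Δh = -152.09 + -518 + -151.14 = -821.24 kJ/kg
Q = ṁ·Δh = 0.3957 kg/s × -821.24 kJ/kg = -324.96 kJ/s
|Q| = 324.96 kW = 19498 kJ/min

Q_c = 19500 kJ/min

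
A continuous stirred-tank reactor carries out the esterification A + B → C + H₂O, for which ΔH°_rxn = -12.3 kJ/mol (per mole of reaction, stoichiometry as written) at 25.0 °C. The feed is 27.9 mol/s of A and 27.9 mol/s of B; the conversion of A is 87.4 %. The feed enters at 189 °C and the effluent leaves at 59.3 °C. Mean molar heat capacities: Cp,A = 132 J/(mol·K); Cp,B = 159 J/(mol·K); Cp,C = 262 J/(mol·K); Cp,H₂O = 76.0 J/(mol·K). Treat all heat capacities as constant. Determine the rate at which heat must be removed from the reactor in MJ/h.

Extent of reaction ξ = 0.874 × 27.9 = 24.385 mol/s
Reaction term: ξ·ΔH°_rxn = 24.385 × -12.3 = -299.93 kJ/s
Sensible, feed 189→25 °C: -1331.5 kJ/s
Outlet flows (mol/s): A 3.5154, B 3.5154, C 24.385, H₂O 24.385
Sensible, products 25→59.3 °C: 317.79 kJ/s
Q = ΔH = -1313.6 kJ/s = -1313.6 kW
Heat removed = 4729.1 MJ/h

Q_out = 4730 MJ/h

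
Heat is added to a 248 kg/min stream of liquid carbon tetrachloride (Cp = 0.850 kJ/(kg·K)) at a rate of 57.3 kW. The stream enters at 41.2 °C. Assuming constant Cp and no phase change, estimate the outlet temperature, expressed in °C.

Q = 57.3 kW = 3438 kJ/min
ΔT = Q/(ṁ·Cp) = 3438/(248×0.850) = 16.309 K
T_out = 41.2 + 16.309 = 57.509 °C

T_out = 57.5 °C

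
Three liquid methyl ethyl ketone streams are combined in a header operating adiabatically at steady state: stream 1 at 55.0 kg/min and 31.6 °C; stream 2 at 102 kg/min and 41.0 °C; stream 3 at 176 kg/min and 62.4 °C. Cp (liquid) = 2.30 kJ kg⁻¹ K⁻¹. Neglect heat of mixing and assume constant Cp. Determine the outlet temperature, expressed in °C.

Energy balance with Q = 0: Σ ṁᵢCp,ᵢ(T_out − Tᵢ) = 0
Σ ṁᵢCp,ᵢTᵢ = 55.0×2.30×31.6 + 102×2.30×41.0 + 176×2.30×62.4 = 38876
Σ ṁᵢCp,ᵢ = 55.0×2.30 + 102×2.30 + 176×2.30 = 765.9
T_out = 38876 / 765.9 = 50.758 °C

T_out = 50.8 °C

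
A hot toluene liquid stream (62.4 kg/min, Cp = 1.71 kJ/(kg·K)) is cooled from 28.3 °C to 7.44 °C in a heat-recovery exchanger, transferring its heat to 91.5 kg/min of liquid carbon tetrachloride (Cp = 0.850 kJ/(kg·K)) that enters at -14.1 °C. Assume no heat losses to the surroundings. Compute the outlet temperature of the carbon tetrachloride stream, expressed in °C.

Heat released by hot stream: Q = 62.4 × 1.71 × (28.3 − 7.44) = 2225.8 kJ/min
Energy balance on cold side (adiabatic exchanger): Q = ṁ_c·Cp_c·(T_c,out − T_c,in)
T_c,out = -14.1 + 2225.8/(91.5 × 0.850) = 14.519 °C

T_c,out = 14.5 °C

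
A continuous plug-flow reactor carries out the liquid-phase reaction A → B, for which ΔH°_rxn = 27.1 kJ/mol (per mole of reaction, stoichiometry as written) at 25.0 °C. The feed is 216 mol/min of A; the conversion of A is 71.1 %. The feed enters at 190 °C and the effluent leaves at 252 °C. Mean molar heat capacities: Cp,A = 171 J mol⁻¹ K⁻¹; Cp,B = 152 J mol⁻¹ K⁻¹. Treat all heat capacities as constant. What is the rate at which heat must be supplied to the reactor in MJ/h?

Extent of reaction ξ = 0.711 × 216 = 153.58 mol/min
Reaction term: ξ·ΔH°_rxn = 153.58 × 27.1 = 4161.9 kJ/min
Sensible, feed 190→25 °C: -6094.4 kJ/min
Outlet flows (mol/min): A 62.424, B 153.58
Sensible, products 25→252 °C: 7722.1 kJ/min
Q = ΔH = 5789.6 kJ/min = 96.493 kW
Heat supplied = 347.37 MJ/h

Q_in = 347 MJ/h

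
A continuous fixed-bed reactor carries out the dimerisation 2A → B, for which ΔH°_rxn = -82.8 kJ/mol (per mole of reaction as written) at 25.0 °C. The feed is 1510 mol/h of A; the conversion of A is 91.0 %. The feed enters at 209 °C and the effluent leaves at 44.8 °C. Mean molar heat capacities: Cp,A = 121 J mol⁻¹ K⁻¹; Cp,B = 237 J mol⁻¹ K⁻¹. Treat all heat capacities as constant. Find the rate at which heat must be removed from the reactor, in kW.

Extent of reaction ξ = 0.910 × 1510 / 2 = 687.05 mol/h
Reaction term: ξ·ΔH°_rxn = 687.05 × -82.8 = -56888 kJ/h
Sensible, feed 209→25 °C: -33619 kJ/h
Outlet flows (mol/h): A 135.9, B 687.05
Sensible, products 25→44.8 °C: 3549.6 kJ/h
Q = ΔH = -86957 kJ/h = -24.155 kW
Heat removed = 24.155 kW

Q_out = 24.2 kW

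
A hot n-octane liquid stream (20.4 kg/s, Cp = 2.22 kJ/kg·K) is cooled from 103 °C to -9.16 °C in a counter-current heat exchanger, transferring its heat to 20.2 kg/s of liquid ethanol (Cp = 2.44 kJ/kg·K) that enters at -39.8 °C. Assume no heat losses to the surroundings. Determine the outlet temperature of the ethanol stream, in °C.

Heat released by hot stream: Q = 20.4 × 2.22 × (103 − -9.16) = 5079.5 kJ/s
Energy balance on cold side (adiabatic exchanger): Q = ṁ_c·Cp_c·(T_c,out − T_c,in)
T_c,out = -39.8 + 5079.5/(20.2 × 2.44) = 63.258 °C

T_c,out = 63.3 °C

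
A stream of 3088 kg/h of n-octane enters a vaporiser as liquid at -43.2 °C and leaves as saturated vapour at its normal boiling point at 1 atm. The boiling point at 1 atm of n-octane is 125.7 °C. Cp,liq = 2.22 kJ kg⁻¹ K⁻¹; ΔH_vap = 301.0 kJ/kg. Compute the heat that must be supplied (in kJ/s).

Q = 580 kJ/s

liquid -43.2→125.7 °C: 374.96 kJ/kg
vaporisation at 125.7 °C: 301 kJ/kg
Δh = 374.96 + 301 = 675.96 kJ/kg
Q = ṁ·Δh = 3088 kg/h × 675.96 kJ/kg = 2.0874e+06 kJ/h
|Q| = 579.82 kW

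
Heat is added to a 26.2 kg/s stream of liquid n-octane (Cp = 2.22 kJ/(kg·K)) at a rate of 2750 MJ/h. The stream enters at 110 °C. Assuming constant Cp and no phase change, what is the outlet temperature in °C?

T_out = 123 °C

Q = 2750 MJ/h = 763.89 kJ/s
ΔT = Q/(ṁ·Cp) = 763.89/(26.2×2.22) = 13.133 K
T_out = 110 + 13.133 = 123.13 °C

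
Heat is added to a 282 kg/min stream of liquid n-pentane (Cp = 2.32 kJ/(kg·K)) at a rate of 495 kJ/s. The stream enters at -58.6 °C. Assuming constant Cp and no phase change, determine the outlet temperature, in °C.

Q = 495 kJ/s = 29700 kJ/min
ΔT = Q/(ṁ·Cp) = 29700/(282×2.32) = 45.396 K
T_out = -58.6 + 45.396 = -13.204 °C

T_out = -13.2 °C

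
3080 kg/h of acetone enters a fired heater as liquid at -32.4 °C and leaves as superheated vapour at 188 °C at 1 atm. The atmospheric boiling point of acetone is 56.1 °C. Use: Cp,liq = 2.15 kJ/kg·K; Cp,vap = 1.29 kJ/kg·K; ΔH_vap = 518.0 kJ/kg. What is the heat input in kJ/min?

liquid -32.4→56.1 °C: 190.28 kJ/kg
vaporisation at 56.1 °C: 518 kJ/kg
vapour 56.1→188 °C: 170.15 kJ/kg
Δh = 190.28 + 518 + 170.15 = 878.43 kJ/kg
Q = ṁ·Δh = 3080 kg/h × 878.43 kJ/kg = 2.7056e+06 kJ/h
|Q| = 751.54 kW = 45093 kJ/min

Q = 45100 kJ/min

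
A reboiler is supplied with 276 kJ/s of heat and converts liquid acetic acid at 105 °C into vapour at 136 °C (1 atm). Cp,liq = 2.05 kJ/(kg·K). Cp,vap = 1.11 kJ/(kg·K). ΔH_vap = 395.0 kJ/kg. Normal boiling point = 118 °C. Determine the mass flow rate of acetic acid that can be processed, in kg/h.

ṁ = 2250 kg/h

Δh = 2.05×(118−105) + 395.0 + 1.11×(136−118) = 441.63 kJ/kg
Q = 276 kJ/s = 276 kJ/s = 993600 kJ/h
ṁ = Q/Δh = 993600 / 441.63 = 2249.8 kg/h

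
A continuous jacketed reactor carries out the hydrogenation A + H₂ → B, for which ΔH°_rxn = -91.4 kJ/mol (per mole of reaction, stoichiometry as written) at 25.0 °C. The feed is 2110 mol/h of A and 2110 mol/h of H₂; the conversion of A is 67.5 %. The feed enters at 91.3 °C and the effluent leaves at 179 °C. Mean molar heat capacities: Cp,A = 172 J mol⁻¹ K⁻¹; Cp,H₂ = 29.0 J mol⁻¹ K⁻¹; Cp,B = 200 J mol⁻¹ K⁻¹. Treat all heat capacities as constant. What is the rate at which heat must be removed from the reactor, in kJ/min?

Q_out = 1550 kJ/min

Extent of reaction ξ = 0.675 × 2110 = 1424.2 mol/h
Reaction term: ξ·ΔH°_rxn = 1424.2 × -91.4 = -130180 kJ/h
Sensible, feed 91.3→25 °C: -28118 kJ/h
Outlet flows (mol/h): A 685.75, H₂ 685.75, B 1424.2
Sensible, products 25→179 °C: 65094 kJ/h
Q = ΔH = -93201 kJ/h = -25.889 kW
Heat removed = 1553.4 kJ/min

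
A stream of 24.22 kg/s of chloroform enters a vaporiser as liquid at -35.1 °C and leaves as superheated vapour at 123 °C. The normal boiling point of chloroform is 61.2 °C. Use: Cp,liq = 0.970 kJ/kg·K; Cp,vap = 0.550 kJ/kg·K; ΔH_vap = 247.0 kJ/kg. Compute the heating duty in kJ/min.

liquid -35.1→61.2 °C: 93.411 kJ/kg
vaporisation at 61.2 °C: 247 kJ/kg
vapour 61.2→123 °C: 33.99 kJ/kg
Δh = 93.411 + 247 + 33.99 = 374.4 kJ/kg
Q = ṁ·Δh = 24.22 kg/s × 374.4 kJ/kg = 9068 kJ/s
|Q| = 9068 kW = 544080 kJ/min

Q = 544000 kJ/min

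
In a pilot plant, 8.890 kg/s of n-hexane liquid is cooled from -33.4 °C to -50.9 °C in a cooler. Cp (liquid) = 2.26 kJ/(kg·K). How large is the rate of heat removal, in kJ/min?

Q_c = 21100 kJ/min

Q = ṁ·Cp·ΔT = 8.890 × 2.26 × (-50.9 − -33.4) = -351.6 kJ/s
Cooling duty = 21096 kJ/min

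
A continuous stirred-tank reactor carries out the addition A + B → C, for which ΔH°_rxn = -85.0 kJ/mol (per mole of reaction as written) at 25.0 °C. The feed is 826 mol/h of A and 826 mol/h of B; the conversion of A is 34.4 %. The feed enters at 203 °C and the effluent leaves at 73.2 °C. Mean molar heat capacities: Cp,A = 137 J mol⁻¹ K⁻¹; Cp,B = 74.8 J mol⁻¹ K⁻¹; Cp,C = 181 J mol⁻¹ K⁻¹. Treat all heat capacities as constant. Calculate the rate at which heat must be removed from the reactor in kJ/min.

Extent of reaction ξ = 0.344 × 826 = 284.14 mol/h
Reaction term: ξ·ΔH°_rxn = 284.14 × -85.0 = -24152 kJ/h
Sensible, feed 203→25 °C: -31141 kJ/h
Outlet flows (mol/h): A 541.86, B 541.86, C 284.14
Sensible, products 25→73.2 °C: 8010.6 kJ/h
Q = ΔH = -47282 kJ/h = -13.134 kW
Heat removed = 788.04 kJ/min

Q_out = 788 kJ/min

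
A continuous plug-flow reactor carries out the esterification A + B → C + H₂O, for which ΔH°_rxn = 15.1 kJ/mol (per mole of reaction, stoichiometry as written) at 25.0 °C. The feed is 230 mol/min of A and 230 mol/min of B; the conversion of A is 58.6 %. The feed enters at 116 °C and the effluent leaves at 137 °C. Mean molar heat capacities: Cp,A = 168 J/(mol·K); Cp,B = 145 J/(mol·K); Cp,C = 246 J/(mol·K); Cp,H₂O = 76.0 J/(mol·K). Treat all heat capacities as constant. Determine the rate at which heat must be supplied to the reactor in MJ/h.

Extent of reaction ξ = 0.586 × 230 = 134.78 mol/min
Reaction term: ξ·ΔH°_rxn = 134.78 × 15.1 = 2035.2 kJ/min
Sensible, feed 116→25 °C: -6551.1 kJ/min
Outlet flows (mol/min): A 95.22, B 95.22, C 134.78, H₂O 134.78
Sensible, products 25→137 °C: 8198.7 kJ/min
Q = ΔH = 3682.8 kJ/min = 61.38 kW
Heat supplied = 220.97 MJ/h

Q_in = 221 MJ/h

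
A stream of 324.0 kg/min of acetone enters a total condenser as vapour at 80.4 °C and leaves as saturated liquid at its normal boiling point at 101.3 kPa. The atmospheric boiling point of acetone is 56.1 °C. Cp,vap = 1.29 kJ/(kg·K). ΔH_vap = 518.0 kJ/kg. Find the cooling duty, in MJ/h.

Q_c = 10700 MJ/h

vapour 80.4→56.1 °C: -31.347 kJ/kg
condensation at 56.1 °C: -518 kJ/kg
Δh = -31.347 + -518 = -549.35 kJ/kg
Q = ṁ·Δh = 324.0 kg/min × -549.35 kJ/kg = -177990 kJ/min
|Q| = 2966.5 kW = 10679 MJ/h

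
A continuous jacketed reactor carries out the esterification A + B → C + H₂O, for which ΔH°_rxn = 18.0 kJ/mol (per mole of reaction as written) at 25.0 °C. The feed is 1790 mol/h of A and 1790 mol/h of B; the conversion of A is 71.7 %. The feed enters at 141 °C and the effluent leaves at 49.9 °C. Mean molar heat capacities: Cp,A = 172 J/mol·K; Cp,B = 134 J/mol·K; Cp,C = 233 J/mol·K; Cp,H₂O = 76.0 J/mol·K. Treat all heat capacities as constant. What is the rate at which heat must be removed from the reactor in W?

Extent of reaction ξ = 0.717 × 1790 = 1283.4 mol/h
Reaction term: ξ·ΔH°_rxn = 1283.4 × 18.0 = 23102 kJ/h
Sensible, feed 141→25 °C: -63538 kJ/h
Outlet flows (mol/h): A 506.57, B 506.57, C 1283.4, H₂O 1283.4
Sensible, products 25→49.9 °C: 13735 kJ/h
Q = ΔH = -26702 kJ/h = -7.4171 kW
Heat removed = 7417.1 W

Q_out = 7420 W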